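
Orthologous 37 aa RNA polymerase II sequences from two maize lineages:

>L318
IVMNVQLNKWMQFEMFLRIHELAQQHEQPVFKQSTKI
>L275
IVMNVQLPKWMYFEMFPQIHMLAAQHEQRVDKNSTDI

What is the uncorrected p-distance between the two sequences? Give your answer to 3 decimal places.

Mismatches occur at site 8 (N↔P), site 12 (Q↔Y), site 17 (L↔P), site 18 (R↔Q), site 21 (E↔M), site 24 (Q↔A), site 29 (P↔R), site 31 (F↔D), site 33 (Q↔N), site 36 (K↔D).
There are 10 differences over 37 sites, so p = 10/37 = 0.270.

0.270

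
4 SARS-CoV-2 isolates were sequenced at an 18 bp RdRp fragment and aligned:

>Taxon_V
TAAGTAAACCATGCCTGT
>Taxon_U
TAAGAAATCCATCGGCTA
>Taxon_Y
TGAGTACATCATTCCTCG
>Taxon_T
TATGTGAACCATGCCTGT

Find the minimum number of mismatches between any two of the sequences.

Pairwise Hamming distances:
  Taxon_V vs Taxon_U: 8
  Taxon_V vs Taxon_Y: 6
  Taxon_V vs Taxon_T: 2
  Taxon_U vs Taxon_Y: 11
  Taxon_U vs Taxon_T: 10
  Taxon_Y vs Taxon_T: 8
The smallest is 2, between Taxon_V and Taxon_T.

2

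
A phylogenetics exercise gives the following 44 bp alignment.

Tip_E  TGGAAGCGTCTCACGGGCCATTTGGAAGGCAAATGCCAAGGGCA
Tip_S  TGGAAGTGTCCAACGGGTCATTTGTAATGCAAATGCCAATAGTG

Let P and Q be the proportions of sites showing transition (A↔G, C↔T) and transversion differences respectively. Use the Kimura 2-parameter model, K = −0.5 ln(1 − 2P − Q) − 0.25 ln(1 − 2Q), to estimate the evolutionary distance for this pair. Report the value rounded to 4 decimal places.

Mismatches occur at site 7 (C/T, transition), site 11 (T/C, transition), site 12 (C/A, transversion), site 18 (C/T, transition), site 25 (G/T, transversion), site 28 (G/T, transversion), site 40 (G/T, transversion), site 41 (G/A, transition), site 43 (C/T, transition), site 44 (A/G, transition).
Of the 10 differences, 6 transitions and 4 transversions over 44 sites: P = 6/44 = 0.136364, Q = 4/44 = 0.090909.
d = −0.5·ln(0.636363) − 0.25·ln(0.818182) = −0.5·(-0.451986) − 0.25·(-0.200670) = 0.2762.

0.2762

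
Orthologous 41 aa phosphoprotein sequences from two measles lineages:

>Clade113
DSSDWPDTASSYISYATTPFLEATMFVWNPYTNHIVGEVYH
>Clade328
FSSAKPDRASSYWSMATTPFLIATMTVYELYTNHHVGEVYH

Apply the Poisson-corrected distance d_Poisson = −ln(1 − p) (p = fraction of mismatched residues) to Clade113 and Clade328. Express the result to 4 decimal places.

0.3463

The sequences differ at positions 1 (D/F), 4 (D/A), 5 (W/K), 8 (T/R), 13 (I/W), 15 (Y/M), 22 (E/I), 26 (F/T), 28 (W/Y), 29 (N/E), 30 (P/L), 35 (I/H).
p = 12/41 = 0.292683.
d = −ln(1 − 0.292683) = −ln(0.707317) = 0.3463.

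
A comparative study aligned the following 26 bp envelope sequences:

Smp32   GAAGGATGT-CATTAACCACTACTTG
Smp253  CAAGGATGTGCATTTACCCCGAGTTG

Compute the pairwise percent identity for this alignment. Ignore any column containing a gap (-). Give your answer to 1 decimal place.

Excluding the 1 gap column leaves 25 comparable sites.
The sequences differ at positions 1 (G/C), 15 (A/T), 19 (A/C), 21 (T/G), 23 (C/G).
20 of the 25 comparable sites match, so the percent identity is 20/25 × 100 = 80.0%.

80.0%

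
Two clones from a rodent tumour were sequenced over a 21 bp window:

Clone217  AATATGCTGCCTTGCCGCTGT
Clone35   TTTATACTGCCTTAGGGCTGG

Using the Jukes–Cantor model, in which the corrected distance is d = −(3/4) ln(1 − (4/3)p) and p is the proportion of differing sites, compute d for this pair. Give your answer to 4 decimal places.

The sequences differ at positions 1 (A/T), 2 (A/T), 6 (G/A), 14 (G/A), 15 (C/G), 16 (C/G), 21 (T/G).
p = 7/21 = 0.333333.
d = −0.75 · ln(1 − (4/3)·0.333333) = −0.75 · ln(0.555556) = −0.75 · (-0.587786) = 0.4408.

0.4408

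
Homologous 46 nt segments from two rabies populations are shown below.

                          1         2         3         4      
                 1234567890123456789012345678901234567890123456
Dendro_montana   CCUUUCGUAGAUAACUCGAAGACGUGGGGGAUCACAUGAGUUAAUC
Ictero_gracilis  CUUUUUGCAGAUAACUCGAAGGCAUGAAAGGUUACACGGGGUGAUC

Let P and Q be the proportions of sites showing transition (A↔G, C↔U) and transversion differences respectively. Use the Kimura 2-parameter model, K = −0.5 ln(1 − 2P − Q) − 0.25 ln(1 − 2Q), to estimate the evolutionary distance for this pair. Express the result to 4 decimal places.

Differing sites — 2:C/U (Ti); 6:C/U (Ti); 8:U/C (Ti); 22:A/G (Ti); 24:G/A (Ti); 27:G/A (Ti); 28:G/A (Ti); 29:G/A (Ti); 31:A/G (Ti); 33:C/U (Ti); 37:U/C (Ti); 39:A/G (Ti); 41:U/G (Tv); 43:A/G (Ti).
Of the 14 differences, 13 transitions and 1 transversion over 46 sites: P = 13/46 = 0.282609, Q = 1/46 = 0.021739.
d = −0.5·ln(0.413043) − 0.25·ln(0.956522) = −0.5·(-0.884204) − 0.25·(-0.044451) = 0.4532.

0.4532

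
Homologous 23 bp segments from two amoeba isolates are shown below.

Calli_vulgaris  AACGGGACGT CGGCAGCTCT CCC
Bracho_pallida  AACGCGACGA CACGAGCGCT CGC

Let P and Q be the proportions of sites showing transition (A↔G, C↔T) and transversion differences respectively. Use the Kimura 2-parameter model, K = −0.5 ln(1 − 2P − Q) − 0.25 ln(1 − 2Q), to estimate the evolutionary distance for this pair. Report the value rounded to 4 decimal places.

Mismatches occur at site 5 (G/C, transversion), site 10 (T/A, transversion), site 12 (G/A, transition), site 13 (G/C, transversion), site 14 (C/G, transversion), site 18 (T/G, transversion), site 22 (C/G, transversion).
Of the 7 differences, 1 transition and 6 transversions over 23 sites: P = 1/23 = 0.043478, Q = 6/23 = 0.260870.
d = −0.5·ln(0.652174) − 0.25·ln(0.478260) = −0.5·(-0.427444) − 0.25·(-0.737601) = 0.3981.

0.3981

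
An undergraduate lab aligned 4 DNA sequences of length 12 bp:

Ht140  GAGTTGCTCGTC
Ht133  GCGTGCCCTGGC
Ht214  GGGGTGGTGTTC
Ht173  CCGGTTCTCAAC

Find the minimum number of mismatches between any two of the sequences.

5

Pairwise Hamming distances:
  Ht140 vs Ht133: 6
  Ht140 vs Ht214: 5
  Ht140 vs Ht173: 6
  Ht133 vs Ht214: 9
  Ht133 vs Ht173: 8
  Ht214 vs Ht173: 7
The smallest is 5, between Ht140 and Ht214.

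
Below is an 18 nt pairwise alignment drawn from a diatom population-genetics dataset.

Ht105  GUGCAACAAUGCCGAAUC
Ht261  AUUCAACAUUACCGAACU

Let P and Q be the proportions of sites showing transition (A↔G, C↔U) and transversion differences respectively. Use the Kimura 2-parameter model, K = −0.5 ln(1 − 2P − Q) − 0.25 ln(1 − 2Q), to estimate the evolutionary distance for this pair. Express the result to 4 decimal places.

0.4683

Mismatches occur at site 1 (G→A, transition), site 3 (G→U, transversion), site 9 (A→U, transversion), site 11 (G→A, transition), site 17 (U→C, transition), site 18 (C→U, transition).
Of the 6 differences, 4 transitions and 2 transversions over 18 sites: P = 4/18 = 0.222222, Q = 2/18 = 0.111111.
d = −0.5·ln(0.444445) − 0.25·ln(0.777778) = −0.5·(-0.810929) − 0.25·(-0.251314) = 0.4683.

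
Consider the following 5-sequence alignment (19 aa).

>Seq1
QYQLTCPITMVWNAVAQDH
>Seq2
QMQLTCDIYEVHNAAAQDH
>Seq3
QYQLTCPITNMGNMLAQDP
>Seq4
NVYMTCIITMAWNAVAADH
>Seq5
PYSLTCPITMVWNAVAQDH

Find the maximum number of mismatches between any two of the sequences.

Pairwise Hamming distances:
  Seq1 vs Seq2: 6
  Seq1 vs Seq3: 6
  Seq1 vs Seq4: 7
  Seq1 vs Seq5: 2
  Seq2 vs Seq3: 9
  Seq2 vs Seq4: 11
  Seq2 vs Seq5: 8
  Seq3 vs Seq4: 12
  Seq3 vs Seq5: 8
  Seq4 vs Seq5: 7
The largest is 12, between Seq3 and Seq4.

12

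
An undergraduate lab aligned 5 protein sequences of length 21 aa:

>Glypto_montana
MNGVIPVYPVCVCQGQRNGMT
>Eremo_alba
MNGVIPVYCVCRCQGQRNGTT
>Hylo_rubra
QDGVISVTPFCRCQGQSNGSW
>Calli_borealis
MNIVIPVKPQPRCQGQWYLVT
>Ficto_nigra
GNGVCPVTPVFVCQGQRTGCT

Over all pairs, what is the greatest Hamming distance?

Pairwise Hamming distances:
  Glypto_montana vs Eremo_alba: 3
  Glypto_montana vs Hylo_rubra: 9
  Glypto_montana vs Calli_borealis: 9
  Glypto_montana vs Ficto_nigra: 6
  Eremo_alba vs Hylo_rubra: 9
  Eremo_alba vs Calli_borealis: 9
  Eremo_alba vs Ficto_nigra: 8
  Hylo_rubra vs Calli_borealis: 12
  Hylo_rubra vs Ficto_nigra: 11
  Calli_borealis vs Ficto_nigra: 11
The largest is 12, between Hylo_rubra and Calli_borealis.

12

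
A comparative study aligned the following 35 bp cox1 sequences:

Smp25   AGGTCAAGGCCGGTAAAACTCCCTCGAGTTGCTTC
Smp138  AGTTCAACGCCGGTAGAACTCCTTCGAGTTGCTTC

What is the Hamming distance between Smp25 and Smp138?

4

Mismatches occur at site 3 (G↔T), site 8 (G↔C), site 16 (A↔G), site 23 (C↔T).
That gives 4 mismatches out of 35 aligned sites, so the Hamming distance is 4.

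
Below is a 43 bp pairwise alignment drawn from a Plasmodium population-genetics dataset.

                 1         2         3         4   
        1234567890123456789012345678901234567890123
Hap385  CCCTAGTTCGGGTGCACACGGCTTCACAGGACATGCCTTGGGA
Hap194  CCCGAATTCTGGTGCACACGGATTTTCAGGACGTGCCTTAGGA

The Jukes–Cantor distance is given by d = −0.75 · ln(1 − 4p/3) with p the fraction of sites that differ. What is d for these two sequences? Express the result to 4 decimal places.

Mismatches occur at site 4 (T/G), site 6 (G/A), site 10 (G/T), site 22 (C/A), site 25 (C/T), site 26 (A/T), site 33 (A/G), site 40 (G/A).
p = 8/43 = 0.186047.
d = −0.75 · ln(1 − (4/3)·0.186047) = −0.75 · ln(0.751937) = −0.75 · (-0.285103) = 0.2138.

0.2138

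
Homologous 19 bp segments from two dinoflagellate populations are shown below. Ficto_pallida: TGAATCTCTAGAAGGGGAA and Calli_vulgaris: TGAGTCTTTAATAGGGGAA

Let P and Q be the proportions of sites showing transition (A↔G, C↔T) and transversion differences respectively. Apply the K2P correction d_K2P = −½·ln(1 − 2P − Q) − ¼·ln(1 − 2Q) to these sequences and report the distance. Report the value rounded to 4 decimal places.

Differing sites — 4:A/G (Ti); 8:C/T (Ti); 11:G/A (Ti); 12:A/T (Tv).
Of the 4 differences, 3 transitions and 1 transversion over 19 sites: P = 3/19 = 0.157895, Q = 1/19 = 0.052632.
d = −0.5·ln(0.631578) − 0.25·ln(0.894736) = −0.5·(-0.459534) − 0.25·(-0.111227) = 0.2576.

0.2576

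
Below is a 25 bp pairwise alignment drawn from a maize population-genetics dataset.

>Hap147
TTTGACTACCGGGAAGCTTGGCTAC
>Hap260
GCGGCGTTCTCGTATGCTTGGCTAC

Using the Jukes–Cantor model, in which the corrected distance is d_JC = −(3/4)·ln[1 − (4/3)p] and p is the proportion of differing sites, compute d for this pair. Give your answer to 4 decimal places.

0.5716

The sequences differ at positions 1 (T/G), 2 (T/C), 3 (T/G), 5 (A/C), 6 (C/G), 8 (A/T), 10 (C/T), 11 (G/C), 13 (G/T), 15 (A/T).
p = 10/25 = 0.400000.
d = −0.75 · ln(1 − (4/3)·0.400000) = −0.75 · ln(0.466667) = −0.75 · (-0.762139) = 0.5716.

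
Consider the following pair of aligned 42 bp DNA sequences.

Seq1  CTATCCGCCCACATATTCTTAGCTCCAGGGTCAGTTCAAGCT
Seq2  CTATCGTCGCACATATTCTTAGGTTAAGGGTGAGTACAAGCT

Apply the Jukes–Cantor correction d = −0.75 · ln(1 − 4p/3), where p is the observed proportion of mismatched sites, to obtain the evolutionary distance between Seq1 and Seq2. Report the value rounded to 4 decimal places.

Differing sites — 6:C/G; 7:G/T; 9:C/G; 23:C/G; 25:C/T; 26:C/A; 32:C/G; 36:T/A.
p = 8/42 = 0.190476.
d = −0.75 · ln(1 − (4/3)·0.190476) = −0.75 · ln(0.746032) = −0.75 · (-0.292987) = 0.2197.

0.2197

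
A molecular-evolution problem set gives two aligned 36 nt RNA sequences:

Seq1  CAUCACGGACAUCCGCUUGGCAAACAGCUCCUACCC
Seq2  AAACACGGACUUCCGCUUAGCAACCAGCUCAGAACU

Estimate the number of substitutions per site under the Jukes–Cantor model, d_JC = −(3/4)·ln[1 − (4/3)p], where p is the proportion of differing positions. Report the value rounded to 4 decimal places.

The sequences differ at positions 1 (C/A), 3 (U/A), 11 (A/U), 19 (G/A), 24 (A/C), 31 (C/A), 32 (U/G), 34 (C/A), 36 (C/U).
p = 9/36 = 0.250000.
d = −0.75 · ln(1 − (4/3)·0.250000) = −0.75 · ln(0.666667) = −0.75 · (-0.405465) = 0.3041.

0.3041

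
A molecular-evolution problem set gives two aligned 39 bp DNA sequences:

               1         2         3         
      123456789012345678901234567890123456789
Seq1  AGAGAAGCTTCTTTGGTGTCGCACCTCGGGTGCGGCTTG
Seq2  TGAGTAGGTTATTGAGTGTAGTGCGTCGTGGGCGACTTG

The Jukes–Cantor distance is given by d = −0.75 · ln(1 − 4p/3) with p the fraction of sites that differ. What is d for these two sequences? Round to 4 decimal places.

Mismatches occur at site 1 (A↔T), site 5 (A↔T), site 8 (C↔G), site 11 (C↔A), site 14 (T↔G), site 15 (G↔A), site 20 (C↔A), site 22 (C↔T), site 23 (A↔G), site 25 (C↔G), site 29 (G↔T), site 31 (T↔G), site 35 (G↔A).
p = 13/39 = 0.333333.
d = −0.75 · ln(1 − (4/3)·0.333333) = −0.75 · ln(0.555556) = −0.75 · (-0.587786) = 0.4408.

0.4408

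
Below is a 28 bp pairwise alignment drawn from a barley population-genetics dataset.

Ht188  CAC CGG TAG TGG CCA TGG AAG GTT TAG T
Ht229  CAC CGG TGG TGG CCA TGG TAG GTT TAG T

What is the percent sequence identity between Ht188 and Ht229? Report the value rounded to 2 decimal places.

Differing sites — 8:A/G; 19:A/T.
26 of the 28 sites match, so the percent identity is 26/28 × 100 = 92.86%.

92.86%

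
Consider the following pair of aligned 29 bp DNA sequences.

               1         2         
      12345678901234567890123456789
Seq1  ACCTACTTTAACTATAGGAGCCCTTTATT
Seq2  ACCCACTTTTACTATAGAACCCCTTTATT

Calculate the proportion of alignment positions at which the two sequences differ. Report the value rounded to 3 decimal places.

The sequences differ at positions 4 (T/C), 10 (A/T), 18 (G/A), 20 (G/C).
There are 4 differences over 29 sites, so p = 4/29 = 0.138.

0.138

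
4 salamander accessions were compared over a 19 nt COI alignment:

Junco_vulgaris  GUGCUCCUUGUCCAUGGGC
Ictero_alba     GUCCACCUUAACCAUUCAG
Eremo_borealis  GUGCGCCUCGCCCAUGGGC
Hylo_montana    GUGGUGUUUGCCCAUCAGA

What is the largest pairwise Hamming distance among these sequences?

Pairwise Hamming distances:
  Junco_vulgaris vs Ictero_alba: 8
  Junco_vulgaris vs Eremo_borealis: 3
  Junco_vulgaris vs Hylo_montana: 7
  Ictero_alba vs Eremo_borealis: 9
  Ictero_alba vs Hylo_montana: 11
  Eremo_borealis vs Hylo_montana: 8
The largest is 11, between Ictero_alba and Hylo_montana.

11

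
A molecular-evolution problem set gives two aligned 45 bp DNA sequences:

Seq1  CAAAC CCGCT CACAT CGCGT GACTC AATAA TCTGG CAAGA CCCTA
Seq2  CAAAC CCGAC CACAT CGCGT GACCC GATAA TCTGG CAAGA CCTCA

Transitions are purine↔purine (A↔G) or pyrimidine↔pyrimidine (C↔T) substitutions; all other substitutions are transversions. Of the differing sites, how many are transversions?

1

Differing sites — 9:C/A (Tv); 10:T/C (Ti); 24:T/C (Ti); 26:A/G (Ti); 43:C/T (Ti); 44:T/C (Ti).
Of the 6 differences, 5 transitions and 1 transversion, so the answer is 1.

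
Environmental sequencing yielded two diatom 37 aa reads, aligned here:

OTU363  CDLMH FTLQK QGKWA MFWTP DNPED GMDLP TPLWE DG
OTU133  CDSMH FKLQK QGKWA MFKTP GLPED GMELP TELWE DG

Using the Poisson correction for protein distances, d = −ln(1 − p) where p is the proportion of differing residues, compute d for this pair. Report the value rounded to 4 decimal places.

0.2097

Differing sites — 3:L/S; 7:T/K; 18:W/K; 21:D/G; 22:N/L; 28:D/E; 32:P/E.
p = 7/37 = 0.189189.
d = −ln(1 − 0.189189) = −ln(0.810811) = 0.2097.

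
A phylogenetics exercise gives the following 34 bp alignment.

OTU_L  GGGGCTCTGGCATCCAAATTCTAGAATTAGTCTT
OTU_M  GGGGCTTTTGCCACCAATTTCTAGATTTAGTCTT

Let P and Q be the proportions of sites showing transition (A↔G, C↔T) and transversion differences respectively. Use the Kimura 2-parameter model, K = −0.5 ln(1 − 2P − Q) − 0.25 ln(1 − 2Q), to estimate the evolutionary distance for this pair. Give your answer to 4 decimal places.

Mismatches occur at site 7 (C/T, transition), site 9 (G/T, transversion), site 12 (A/C, transversion), site 13 (T/A, transversion), site 18 (A/T, transversion), site 26 (A/T, transversion).
Of the 6 differences, 1 transition and 5 transversions over 34 sites: P = 1/34 = 0.029412, Q = 5/34 = 0.147059.
d = −0.5·ln(0.794117) − 0.25·ln(0.705882) = −0.5·(-0.230524) − 0.25·(-0.348307) = 0.2023.

0.2023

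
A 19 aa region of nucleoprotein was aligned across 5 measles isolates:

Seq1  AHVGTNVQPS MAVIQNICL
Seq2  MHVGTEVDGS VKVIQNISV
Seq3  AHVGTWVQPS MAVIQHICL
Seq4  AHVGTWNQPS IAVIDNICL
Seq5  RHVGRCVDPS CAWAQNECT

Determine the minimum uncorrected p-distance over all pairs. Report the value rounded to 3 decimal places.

Pairwise Hamming distances:
  Seq1 vs Seq2: 8
  Seq1 vs Seq3: 2
  Seq1 vs Seq4: 4
  Seq1 vs Seq5: 9
  Seq2 vs Seq3: 9
  Seq2 vs Seq4: 10
  Seq2 vs Seq5: 11
  Seq3 vs Seq4: 4
  Seq3 vs Seq5: 10
  Seq4 vs Seq5: 11
The smallest is 2 mismatches, between Seq1 and Seq3; p = 2/19 = 0.105.

0.105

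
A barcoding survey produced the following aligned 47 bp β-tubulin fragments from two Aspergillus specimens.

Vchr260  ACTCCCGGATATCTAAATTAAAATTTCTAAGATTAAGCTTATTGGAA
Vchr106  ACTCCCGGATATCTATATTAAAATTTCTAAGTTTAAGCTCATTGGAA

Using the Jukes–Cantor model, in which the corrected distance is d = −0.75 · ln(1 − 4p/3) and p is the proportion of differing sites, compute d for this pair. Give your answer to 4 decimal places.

Differing sites — 16:A/T; 32:A/T; 40:T/C.
p = 3/47 = 0.063830.
d = −0.75 · ln(1 − (4/3)·0.063830) = −0.75 · ln(0.914893) = −0.75 · (-0.088948) = 0.0667.

0.0667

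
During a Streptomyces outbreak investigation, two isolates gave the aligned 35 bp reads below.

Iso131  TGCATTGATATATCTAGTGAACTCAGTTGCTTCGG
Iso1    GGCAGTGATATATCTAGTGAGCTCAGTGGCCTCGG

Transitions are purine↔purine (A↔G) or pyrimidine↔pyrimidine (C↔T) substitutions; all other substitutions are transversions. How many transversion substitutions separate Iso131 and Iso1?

Differing sites — 1:T/G (Tv); 5:T/G (Tv); 21:A/G (Ti); 28:T/G (Tv); 31:T/C (Ti).
Of the 5 differences, 2 transitions and 3 transversions, so the answer is 3.

3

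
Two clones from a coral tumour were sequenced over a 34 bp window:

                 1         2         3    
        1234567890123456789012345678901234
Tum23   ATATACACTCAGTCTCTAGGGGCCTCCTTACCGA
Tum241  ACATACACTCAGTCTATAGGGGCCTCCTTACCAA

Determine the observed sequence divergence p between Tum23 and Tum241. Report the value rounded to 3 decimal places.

0.088

Mismatches occur at site 2 (T→C), site 16 (C→A), site 33 (G→A).
There are 3 differences over 34 sites, so p = 3/34 = 0.088.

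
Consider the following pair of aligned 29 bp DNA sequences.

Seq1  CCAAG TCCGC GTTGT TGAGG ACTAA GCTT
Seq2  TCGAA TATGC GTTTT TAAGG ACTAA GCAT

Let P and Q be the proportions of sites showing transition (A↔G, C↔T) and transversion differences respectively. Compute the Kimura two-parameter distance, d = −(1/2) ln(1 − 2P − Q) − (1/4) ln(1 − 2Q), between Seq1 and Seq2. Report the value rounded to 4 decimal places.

Mismatches occur at site 1 (C→T, transition), site 3 (A→G, transition), site 5 (G→A, transition), site 7 (C→A, transversion), site 8 (C→T, transition), site 14 (G→T, transversion), site 17 (G→A, transition), site 28 (T→A, transversion).
Of the 8 differences, 5 transitions and 3 transversions over 29 sites: P = 5/29 = 0.172414, Q = 3/29 = 0.103448.
d = −0.5·ln(0.551724) − 0.25·ln(0.793104) = −0.5·(-0.594707) − 0.25·(-0.231801) = 0.3553.

0.3553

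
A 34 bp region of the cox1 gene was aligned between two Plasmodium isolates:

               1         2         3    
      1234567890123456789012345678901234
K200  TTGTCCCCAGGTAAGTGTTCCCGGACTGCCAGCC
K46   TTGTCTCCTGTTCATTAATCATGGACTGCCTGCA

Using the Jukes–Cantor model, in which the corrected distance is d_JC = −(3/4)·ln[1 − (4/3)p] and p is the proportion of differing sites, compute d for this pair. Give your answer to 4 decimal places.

Differing sites — 6:C/T; 9:A/T; 11:G/T; 13:A/C; 15:G/T; 17:G/A; 18:T/A; 21:C/A; 22:C/T; 31:A/T; 34:C/A.
p = 11/34 = 0.323529.
d = −0.75 · ln(1 − (4/3)·0.323529) = −0.75 · ln(0.568628) = −0.75 · (-0.564529) = 0.4234.

0.4234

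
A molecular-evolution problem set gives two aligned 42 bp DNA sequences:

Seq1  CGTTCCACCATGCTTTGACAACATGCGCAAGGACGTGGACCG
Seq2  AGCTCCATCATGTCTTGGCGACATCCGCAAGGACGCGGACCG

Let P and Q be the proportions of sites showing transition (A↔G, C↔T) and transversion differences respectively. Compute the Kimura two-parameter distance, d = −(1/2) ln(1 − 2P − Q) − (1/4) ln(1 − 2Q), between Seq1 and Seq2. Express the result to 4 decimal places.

0.2648

The sequences differ at positions 1 (C/A, transversion), 3 (T/C, transition), 8 (C/T, transition), 13 (C/T, transition), 14 (T/C, transition), 18 (A/G, transition), 20 (A/G, transition), 25 (G/C, transversion), 36 (T/C, transition).
Of the 9 differences, 7 transitions and 2 transversions over 42 sites: P = 7/42 = 0.166667, Q = 2/42 = 0.047619.
d = −0.5·ln(0.619047) − 0.25·ln(0.904762) = −0.5·(-0.479574) − 0.25·(-0.100083) = 0.2648.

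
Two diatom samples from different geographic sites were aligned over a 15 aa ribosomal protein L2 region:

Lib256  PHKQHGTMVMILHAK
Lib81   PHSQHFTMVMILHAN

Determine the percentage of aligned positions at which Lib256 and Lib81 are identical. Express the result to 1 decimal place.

80.0%

Mismatches occur at site 3 (K↔S), site 6 (G↔F), site 15 (K↔N).
12 of the 15 sites match, so the percent identity is 12/15 × 100 = 80.0%.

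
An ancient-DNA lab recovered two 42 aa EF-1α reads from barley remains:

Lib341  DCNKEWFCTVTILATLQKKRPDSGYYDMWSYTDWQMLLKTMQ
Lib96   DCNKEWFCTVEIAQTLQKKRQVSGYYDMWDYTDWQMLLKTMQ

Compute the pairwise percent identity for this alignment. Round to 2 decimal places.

Mismatches occur at site 11 (T→E), site 13 (L→A), site 14 (A→Q), site 21 (P→Q), site 22 (D→V), site 30 (S→D).
36 of the 42 sites match, so the percent identity is 36/42 × 100 = 85.71%.

85.71%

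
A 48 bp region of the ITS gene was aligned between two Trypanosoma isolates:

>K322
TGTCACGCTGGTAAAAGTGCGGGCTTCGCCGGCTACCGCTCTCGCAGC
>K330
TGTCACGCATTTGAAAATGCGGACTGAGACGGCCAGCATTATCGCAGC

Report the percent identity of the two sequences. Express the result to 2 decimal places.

Differing sites — 9:T/A; 10:G/T; 11:G/T; 13:A/G; 17:G/A; 23:G/A; 26:T/G; 27:C/A; 29:C/A; 34:T/C; 36:C/G; 38:G/A; 39:C/T; 41:C/A.
34 of the 48 sites match, so the percent identity is 34/48 × 100 = 70.83%.

70.83%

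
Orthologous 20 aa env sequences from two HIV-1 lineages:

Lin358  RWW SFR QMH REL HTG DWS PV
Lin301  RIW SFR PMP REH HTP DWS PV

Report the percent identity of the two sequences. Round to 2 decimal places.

Mismatches occur at site 2 (W↔I), site 7 (Q↔P), site 9 (H↔P), site 12 (L↔H), site 15 (G↔P).
15 of the 20 sites match, so the percent identity is 15/20 × 100 = 75.00%.

75.00%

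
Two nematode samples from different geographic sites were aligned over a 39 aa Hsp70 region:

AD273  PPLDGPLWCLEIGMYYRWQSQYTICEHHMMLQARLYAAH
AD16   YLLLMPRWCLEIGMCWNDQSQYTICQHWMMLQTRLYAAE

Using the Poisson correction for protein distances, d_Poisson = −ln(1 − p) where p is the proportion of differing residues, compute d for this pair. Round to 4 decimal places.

0.4055

Mismatches occur at site 1 (P→Y), site 2 (P→L), site 4 (D→L), site 5 (G→M), site 7 (L→R), site 15 (Y→C), site 16 (Y→W), site 17 (R→N), site 18 (W→D), site 26 (E→Q), site 28 (H→W), site 33 (A→T), site 39 (H→E).
p = 13/39 = 0.333333.
d = −ln(1 − 0.333333) = −ln(0.666667) = 0.4055.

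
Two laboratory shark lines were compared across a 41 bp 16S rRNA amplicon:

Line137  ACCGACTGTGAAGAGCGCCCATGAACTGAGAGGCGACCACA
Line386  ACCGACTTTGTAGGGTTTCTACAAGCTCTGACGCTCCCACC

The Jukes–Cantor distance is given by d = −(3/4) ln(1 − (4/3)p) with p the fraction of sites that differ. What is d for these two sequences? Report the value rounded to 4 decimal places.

0.5510

Differing sites — 8:G/T; 11:A/T; 14:A/G; 16:C/T; 17:G/T; 18:C/T; 20:C/T; 22:T/C; 23:G/A; 25:A/G; 28:G/C; 29:A/T; 32:G/C; 35:G/T; 36:A/C; 41:A/C.
p = 16/41 = 0.390244.
d = −0.75 · ln(1 − (4/3)·0.390244) = −0.75 · ln(0.479675) = −0.75 · (-0.734646) = 0.5510.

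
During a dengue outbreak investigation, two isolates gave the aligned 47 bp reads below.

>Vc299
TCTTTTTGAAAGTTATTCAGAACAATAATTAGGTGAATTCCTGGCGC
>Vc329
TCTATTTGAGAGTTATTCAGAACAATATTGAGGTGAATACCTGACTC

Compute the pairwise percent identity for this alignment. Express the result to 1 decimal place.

Mismatches occur at site 4 (T/A), site 10 (A/G), site 28 (A/T), site 30 (T/G), site 39 (T/A), site 44 (G/A), site 46 (G/T).
40 of the 47 sites match, so the percent identity is 40/47 × 100 = 85.1%.

85.1%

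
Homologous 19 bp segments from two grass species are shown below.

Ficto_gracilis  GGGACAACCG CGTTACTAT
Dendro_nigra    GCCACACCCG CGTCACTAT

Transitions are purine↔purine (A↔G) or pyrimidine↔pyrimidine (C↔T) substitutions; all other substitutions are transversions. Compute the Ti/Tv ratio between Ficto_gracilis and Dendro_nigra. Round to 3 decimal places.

0.333

Mismatches occur at site 2 (G→C, transversion), site 3 (G→C, transversion), site 7 (A→C, transversion), site 14 (T→C, transition).
Of the 4 differences, 1 transition and 3 transversions, so Ti/Tv = 1/3 = 0.333.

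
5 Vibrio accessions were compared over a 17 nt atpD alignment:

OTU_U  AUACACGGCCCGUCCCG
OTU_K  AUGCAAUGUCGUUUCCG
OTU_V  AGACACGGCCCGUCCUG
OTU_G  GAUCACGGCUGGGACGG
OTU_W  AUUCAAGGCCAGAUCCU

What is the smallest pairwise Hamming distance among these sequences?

2

Pairwise Hamming distances:
  OTU_U vs OTU_K: 7
  OTU_U vs OTU_V: 2
  OTU_U vs OTU_G: 8
  OTU_U vs OTU_W: 6
  OTU_K vs OTU_V: 9
  OTU_K vs OTU_G: 11
  OTU_K vs OTU_W: 7
  OTU_V vs OTU_G: 8
  OTU_V vs OTU_W: 8
  OTU_G vs OTU_W: 9
The smallest is 2, between OTU_U and OTU_V.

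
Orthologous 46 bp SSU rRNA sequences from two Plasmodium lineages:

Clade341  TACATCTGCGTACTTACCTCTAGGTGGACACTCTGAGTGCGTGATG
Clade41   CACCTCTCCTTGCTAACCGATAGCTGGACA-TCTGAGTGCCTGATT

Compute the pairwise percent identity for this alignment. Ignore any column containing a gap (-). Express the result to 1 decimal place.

75.6%

Excluding the 1 gap column leaves 45 comparable sites.
The sequences differ at positions 1 (T/C), 4 (A/C), 8 (G/C), 10 (G/T), 12 (A/G), 15 (T/A), 19 (T/G), 20 (C/A), 24 (G/C), 41 (G/C), 46 (G/T).
34 of the 45 comparable sites match, so the percent identity is 34/45 × 100 = 75.6%.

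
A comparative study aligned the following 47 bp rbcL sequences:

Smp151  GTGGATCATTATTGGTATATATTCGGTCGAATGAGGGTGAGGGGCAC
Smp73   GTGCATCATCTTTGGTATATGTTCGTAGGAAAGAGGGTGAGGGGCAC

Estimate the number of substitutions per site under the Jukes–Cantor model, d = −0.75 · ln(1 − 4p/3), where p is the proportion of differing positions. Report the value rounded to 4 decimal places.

The sequences differ at positions 4 (G/C), 10 (T/C), 11 (A/T), 21 (A/G), 26 (G/T), 27 (T/A), 28 (C/G), 32 (T/A).
p = 8/47 = 0.170213.
d = −0.75 · ln(1 − (4/3)·0.170213) = −0.75 · ln(0.773049) = −0.75 · (-0.257413) = 0.1931.

0.1931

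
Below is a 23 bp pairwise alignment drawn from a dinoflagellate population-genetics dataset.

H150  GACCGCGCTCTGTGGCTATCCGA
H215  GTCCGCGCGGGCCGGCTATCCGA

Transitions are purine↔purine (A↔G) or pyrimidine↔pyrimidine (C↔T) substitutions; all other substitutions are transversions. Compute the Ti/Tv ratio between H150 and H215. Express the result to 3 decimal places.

Differing sites — 2:A/T (Tv); 9:T/G (Tv); 10:C/G (Tv); 11:T/G (Tv); 12:G/C (Tv); 13:T/C (Ti).
Of the 6 differences, 1 transition and 5 transversions, so Ti/Tv = 1/5 = 0.200.

0.200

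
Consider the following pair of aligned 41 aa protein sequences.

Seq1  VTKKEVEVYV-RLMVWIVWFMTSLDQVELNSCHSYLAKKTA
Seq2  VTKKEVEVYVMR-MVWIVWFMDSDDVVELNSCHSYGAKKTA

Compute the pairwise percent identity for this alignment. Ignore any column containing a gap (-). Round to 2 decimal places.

Excluding the 2 gap columns leaves 39 comparable sites.
Mismatches occur at site 22 (T/D), site 24 (L/D), site 26 (Q/V), site 36 (L/G).
35 of the 39 comparable sites match, so the percent identity is 35/39 × 100 = 89.74%.

89.74%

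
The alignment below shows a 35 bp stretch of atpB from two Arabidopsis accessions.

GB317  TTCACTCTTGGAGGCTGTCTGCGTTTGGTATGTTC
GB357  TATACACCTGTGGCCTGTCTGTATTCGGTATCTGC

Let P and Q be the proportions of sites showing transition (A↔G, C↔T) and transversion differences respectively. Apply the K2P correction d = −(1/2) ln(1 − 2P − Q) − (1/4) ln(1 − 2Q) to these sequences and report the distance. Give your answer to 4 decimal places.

The sequences differ at positions 2 (T/A, transversion), 3 (C/T, transition), 6 (T/A, transversion), 8 (T/C, transition), 11 (G/T, transversion), 12 (A/G, transition), 14 (G/C, transversion), 22 (C/T, transition), 23 (G/A, transition), 26 (T/C, transition), 32 (G/C, transversion), 34 (T/G, transversion).
Of the 12 differences, 6 transitions and 6 transversions over 35 sites: P = 6/35 = 0.171429, Q = 6/35 = 0.171429.
d = −0.5·ln(0.485713) − 0.25·ln(0.657142) = −0.5·(-0.722137) − 0.25·(-0.419855) = 0.4660.

0.4660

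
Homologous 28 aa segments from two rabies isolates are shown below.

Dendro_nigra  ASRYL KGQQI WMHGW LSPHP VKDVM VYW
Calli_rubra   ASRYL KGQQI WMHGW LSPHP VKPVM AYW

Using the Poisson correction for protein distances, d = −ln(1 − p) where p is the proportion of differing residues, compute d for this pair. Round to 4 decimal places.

Differing sites — 23:D/P; 26:V/A.
p = 2/28 = 0.071429.
d = −ln(1 − 0.071429) = −ln(0.928571) = 0.0741.

0.0741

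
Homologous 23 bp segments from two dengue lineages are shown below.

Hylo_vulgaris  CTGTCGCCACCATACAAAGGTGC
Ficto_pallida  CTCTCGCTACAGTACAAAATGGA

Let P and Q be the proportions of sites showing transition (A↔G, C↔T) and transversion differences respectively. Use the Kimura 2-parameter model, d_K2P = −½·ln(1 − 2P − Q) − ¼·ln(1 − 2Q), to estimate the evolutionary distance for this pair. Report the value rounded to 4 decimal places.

Differing sites — 3:G/C (Tv); 8:C/T (Ti); 11:C/A (Tv); 12:A/G (Ti); 19:G/A (Ti); 20:G/T (Tv); 21:T/G (Tv); 23:C/A (Tv).
Of the 8 differences, 3 transitions and 5 transversions over 23 sites: P = 3/23 = 0.130435, Q = 5/23 = 0.217391.
d = −0.5·ln(0.521739) − 0.25·ln(0.565218) = −0.5·(-0.650588) − 0.25·(-0.570544) = 0.4679.

0.4679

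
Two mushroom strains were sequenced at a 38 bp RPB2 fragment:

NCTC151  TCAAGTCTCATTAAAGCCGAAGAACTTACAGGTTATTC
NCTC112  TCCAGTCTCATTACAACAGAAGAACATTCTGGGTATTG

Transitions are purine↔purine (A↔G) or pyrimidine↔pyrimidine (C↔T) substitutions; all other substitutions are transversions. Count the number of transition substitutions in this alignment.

1

Mismatches occur at site 3 (A→C, transversion), site 14 (A→C, transversion), site 16 (G→A, transition), site 18 (C→A, transversion), site 26 (T→A, transversion), site 28 (A→T, transversion), site 30 (A→T, transversion), site 33 (T→G, transversion), site 38 (C→G, transversion).
Of the 9 differences, 1 transition and 8 transversions, so the answer is 1.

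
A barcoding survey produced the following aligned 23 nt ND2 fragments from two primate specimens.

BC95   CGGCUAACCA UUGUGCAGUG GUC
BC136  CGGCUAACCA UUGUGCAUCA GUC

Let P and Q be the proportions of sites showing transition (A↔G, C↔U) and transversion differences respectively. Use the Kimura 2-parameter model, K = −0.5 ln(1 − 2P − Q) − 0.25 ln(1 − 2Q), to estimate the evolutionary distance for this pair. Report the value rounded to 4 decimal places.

0.1453

Mismatches occur at site 18 (G/U, transversion), site 19 (U/C, transition), site 20 (G/A, transition).
Of the 3 differences, 2 transitions and 1 transversion over 23 sites: P = 2/23 = 0.086957, Q = 1/23 = 0.043478.
d = −0.5·ln(0.782608) − 0.25·ln(0.913044) = −0.5·(-0.245123) − 0.25·(-0.090971) = 0.1453.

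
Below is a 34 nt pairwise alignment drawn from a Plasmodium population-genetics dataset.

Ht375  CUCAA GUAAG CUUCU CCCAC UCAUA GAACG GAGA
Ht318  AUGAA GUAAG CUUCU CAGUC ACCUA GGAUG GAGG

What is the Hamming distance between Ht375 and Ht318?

10

Differing sites — 1:C/A; 3:C/G; 17:C/A; 18:C/G; 19:A/U; 21:U/A; 23:A/C; 27:A/G; 29:C/U; 34:A/G.
That gives 10 mismatches out of 34 aligned sites, so the Hamming distance is 10.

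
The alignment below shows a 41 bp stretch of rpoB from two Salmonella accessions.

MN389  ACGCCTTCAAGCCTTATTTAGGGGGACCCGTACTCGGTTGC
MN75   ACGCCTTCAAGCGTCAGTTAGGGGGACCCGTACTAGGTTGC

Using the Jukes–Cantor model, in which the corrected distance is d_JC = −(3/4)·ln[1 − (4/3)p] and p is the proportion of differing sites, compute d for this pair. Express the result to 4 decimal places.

Differing sites — 13:C/G; 15:T/C; 17:T/G; 35:C/A.
p = 4/41 = 0.097561.
d = −0.75 · ln(1 − (4/3)·0.097561) = −0.75 · ln(0.869919) = −0.75 · (-0.139355) = 0.1045.

0.1045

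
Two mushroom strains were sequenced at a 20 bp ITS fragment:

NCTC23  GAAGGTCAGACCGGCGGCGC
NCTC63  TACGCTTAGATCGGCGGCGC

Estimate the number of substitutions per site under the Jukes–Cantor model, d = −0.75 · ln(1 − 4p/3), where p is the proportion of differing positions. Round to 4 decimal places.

0.3041

The sequences differ at positions 1 (G/T), 3 (A/C), 5 (G/C), 7 (C/T), 11 (C/T).
p = 5/20 = 0.250000.
d = −0.75 · ln(1 − (4/3)·0.250000) = −0.75 · ln(0.666667) = −0.75 · (-0.405465) = 0.3041.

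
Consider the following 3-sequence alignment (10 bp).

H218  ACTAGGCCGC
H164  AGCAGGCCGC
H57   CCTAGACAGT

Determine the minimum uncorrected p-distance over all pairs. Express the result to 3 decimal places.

0.200

Pairwise Hamming distances:
  H218 vs H164: 2
  H218 vs H57: 4
  H164 vs H57: 6
The smallest is 2 mismatches, between H218 and H164; p = 2/10 = 0.200.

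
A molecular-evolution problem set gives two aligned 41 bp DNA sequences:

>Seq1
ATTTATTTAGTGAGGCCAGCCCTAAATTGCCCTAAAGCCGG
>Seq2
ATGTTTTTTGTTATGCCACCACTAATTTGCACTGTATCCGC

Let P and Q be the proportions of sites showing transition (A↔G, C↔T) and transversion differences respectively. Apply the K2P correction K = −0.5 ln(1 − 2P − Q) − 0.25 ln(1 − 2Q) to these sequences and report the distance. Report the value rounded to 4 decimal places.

0.4290

Differing sites — 3:T/G (Tv); 5:A/T (Tv); 9:A/T (Tv); 12:G/T (Tv); 14:G/T (Tv); 19:G/C (Tv); 21:C/A (Tv); 26:A/T (Tv); 31:C/A (Tv); 34:A/G (Ti); 35:A/T (Tv); 37:G/T (Tv); 41:G/C (Tv).
Of the 13 differences, 1 transition and 12 transversions over 41 sites: P = 1/41 = 0.024390, Q = 12/41 = 0.292683.
d = −0.5·ln(0.658537) − 0.25·ln(0.414634) = −0.5·(-0.417735) − 0.25·(-0.880359) = 0.4290.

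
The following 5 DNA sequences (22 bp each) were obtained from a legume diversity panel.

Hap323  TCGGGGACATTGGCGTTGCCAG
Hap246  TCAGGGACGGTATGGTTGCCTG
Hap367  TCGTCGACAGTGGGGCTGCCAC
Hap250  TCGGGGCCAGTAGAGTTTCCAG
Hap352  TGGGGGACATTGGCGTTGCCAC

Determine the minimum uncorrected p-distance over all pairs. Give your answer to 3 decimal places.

Pairwise Hamming distances:
  Hap323 vs Hap246: 7
  Hap323 vs Hap367: 6
  Hap323 vs Hap250: 5
  Hap323 vs Hap352: 2
  Hap246 vs Hap367: 9
  Hap246 vs Hap250: 7
  Hap246 vs Hap352: 9
  Hap367 vs Hap250: 8
  Hap367 vs Hap352: 6
  Hap250 vs Hap352: 7
The smallest is 2 mismatches, between Hap323 and Hap352; p = 2/22 = 0.091.

0.091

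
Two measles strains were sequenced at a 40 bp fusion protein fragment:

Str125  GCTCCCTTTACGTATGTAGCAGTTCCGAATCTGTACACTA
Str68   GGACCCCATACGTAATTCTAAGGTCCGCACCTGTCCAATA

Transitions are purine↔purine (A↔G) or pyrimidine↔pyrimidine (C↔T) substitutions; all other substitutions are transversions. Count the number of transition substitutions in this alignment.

The sequences differ at positions 2 (C/G, transversion), 3 (T/A, transversion), 7 (T/C, transition), 8 (T/A, transversion), 15 (T/A, transversion), 16 (G/T, transversion), 18 (A/C, transversion), 19 (G/T, transversion), 20 (C/A, transversion), 23 (T/G, transversion), 28 (A/C, transversion), 30 (T/C, transition), 35 (A/C, transversion), 38 (C/A, transversion).
Of the 14 differences, 2 transitions and 12 transversions, so the answer is 2.

2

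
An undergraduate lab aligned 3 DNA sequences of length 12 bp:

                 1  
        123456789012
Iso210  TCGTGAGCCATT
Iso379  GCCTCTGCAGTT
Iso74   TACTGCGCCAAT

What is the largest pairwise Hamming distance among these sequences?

7

Pairwise Hamming distances:
  Iso210 vs Iso379: 6
  Iso210 vs Iso74: 4
  Iso379 vs Iso74: 7
The largest is 7, between Iso379 and Iso74.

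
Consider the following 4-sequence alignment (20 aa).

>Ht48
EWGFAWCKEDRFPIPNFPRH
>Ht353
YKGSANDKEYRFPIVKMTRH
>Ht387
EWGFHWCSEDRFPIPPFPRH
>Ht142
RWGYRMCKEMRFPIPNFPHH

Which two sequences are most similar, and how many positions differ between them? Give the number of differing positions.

3

Pairwise Hamming distances:
  Ht48 vs Ht353: 10
  Ht48 vs Ht387: 3
  Ht48 vs Ht142: 6
  Ht353 vs Ht387: 12
  Ht353 vs Ht142: 12
  Ht387 vs Ht142: 8
The smallest is 3, between Ht48 and Ht387.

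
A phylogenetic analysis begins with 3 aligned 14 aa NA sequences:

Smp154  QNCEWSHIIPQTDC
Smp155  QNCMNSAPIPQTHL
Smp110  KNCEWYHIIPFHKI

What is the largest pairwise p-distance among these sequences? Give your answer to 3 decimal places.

0.714

Pairwise Hamming distances:
  Smp154 vs Smp155: 6
  Smp154 vs Smp110: 6
  Smp155 vs Smp110: 10
The largest is 10 mismatches, between Smp155 and Smp110; p = 10/14 = 0.714.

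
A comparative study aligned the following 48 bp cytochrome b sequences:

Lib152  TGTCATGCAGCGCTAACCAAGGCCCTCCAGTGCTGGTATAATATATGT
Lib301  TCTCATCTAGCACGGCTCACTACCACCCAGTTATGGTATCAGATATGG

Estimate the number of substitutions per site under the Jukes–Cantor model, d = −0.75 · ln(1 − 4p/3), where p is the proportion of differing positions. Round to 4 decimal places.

Mismatches occur at site 2 (G↔C), site 7 (G↔C), site 8 (C↔T), site 12 (G↔A), site 14 (T↔G), site 15 (A↔G), site 16 (A↔C), site 17 (C↔T), site 20 (A↔C), site 21 (G↔T), site 22 (G↔A), site 25 (C↔A), site 26 (T↔C), site 32 (G↔T), site 33 (C↔A), site 40 (A↔C), site 42 (T↔G), site 48 (T↔G).
p = 18/48 = 0.375000.
d = −0.75 · ln(1 − (4/3)·0.375000) = −0.75 · ln(0.500000) = −0.75 · (-0.693147) = 0.5199.

0.5199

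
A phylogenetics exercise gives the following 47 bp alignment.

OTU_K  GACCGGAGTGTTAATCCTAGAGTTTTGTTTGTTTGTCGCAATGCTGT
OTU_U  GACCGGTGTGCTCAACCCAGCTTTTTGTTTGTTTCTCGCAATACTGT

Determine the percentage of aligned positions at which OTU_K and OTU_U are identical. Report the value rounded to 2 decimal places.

Differing sites — 7:A/T; 11:T/C; 13:A/C; 15:T/A; 18:T/C; 21:A/C; 22:G/T; 35:G/C; 43:G/A.
38 of the 47 sites match, so the percent identity is 38/47 × 100 = 80.85%.

80.85%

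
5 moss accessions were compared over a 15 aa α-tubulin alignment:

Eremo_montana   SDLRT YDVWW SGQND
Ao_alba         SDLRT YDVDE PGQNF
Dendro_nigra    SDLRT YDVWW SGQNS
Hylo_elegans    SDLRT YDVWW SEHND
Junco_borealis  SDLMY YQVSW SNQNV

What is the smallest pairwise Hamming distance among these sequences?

Pairwise Hamming distances:
  Eremo_montana vs Ao_alba: 4
  Eremo_montana vs Dendro_nigra: 1
  Eremo_montana vs Hylo_elegans: 2
  Eremo_montana vs Junco_borealis: 6
  Ao_alba vs Dendro_nigra: 4
  Ao_alba vs Hylo_elegans: 6
  Ao_alba vs Junco_borealis: 8
  Dendro_nigra vs Hylo_elegans: 3
  Dendro_nigra vs Junco_borealis: 6
  Hylo_elegans vs Junco_borealis: 7
The smallest is 1, between Eremo_montana and Dendro_nigra.

1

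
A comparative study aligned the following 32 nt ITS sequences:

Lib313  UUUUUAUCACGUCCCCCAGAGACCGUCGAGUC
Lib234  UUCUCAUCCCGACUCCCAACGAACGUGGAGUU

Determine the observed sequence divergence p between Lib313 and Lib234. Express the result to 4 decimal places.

0.3125

The sequences differ at positions 3 (U/C), 5 (U/C), 9 (A/C), 12 (U/A), 14 (C/U), 19 (G/A), 20 (A/C), 23 (C/A), 27 (C/G), 32 (C/U).
There are 10 differences over 32 sites, so p = 10/32 = 0.3125.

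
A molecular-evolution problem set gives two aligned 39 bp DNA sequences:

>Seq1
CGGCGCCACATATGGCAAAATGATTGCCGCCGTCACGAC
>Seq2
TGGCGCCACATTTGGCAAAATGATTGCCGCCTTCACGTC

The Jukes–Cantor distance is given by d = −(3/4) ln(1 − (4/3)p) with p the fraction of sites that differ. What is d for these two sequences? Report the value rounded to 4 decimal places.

0.1103

The sequences differ at positions 1 (C/T), 12 (A/T), 32 (G/T), 38 (A/T).
p = 4/39 = 0.102564.
d = −0.75 · ln(1 − (4/3)·0.102564) = −0.75 · ln(0.863248) = −0.75 · (-0.147053) = 0.1103.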